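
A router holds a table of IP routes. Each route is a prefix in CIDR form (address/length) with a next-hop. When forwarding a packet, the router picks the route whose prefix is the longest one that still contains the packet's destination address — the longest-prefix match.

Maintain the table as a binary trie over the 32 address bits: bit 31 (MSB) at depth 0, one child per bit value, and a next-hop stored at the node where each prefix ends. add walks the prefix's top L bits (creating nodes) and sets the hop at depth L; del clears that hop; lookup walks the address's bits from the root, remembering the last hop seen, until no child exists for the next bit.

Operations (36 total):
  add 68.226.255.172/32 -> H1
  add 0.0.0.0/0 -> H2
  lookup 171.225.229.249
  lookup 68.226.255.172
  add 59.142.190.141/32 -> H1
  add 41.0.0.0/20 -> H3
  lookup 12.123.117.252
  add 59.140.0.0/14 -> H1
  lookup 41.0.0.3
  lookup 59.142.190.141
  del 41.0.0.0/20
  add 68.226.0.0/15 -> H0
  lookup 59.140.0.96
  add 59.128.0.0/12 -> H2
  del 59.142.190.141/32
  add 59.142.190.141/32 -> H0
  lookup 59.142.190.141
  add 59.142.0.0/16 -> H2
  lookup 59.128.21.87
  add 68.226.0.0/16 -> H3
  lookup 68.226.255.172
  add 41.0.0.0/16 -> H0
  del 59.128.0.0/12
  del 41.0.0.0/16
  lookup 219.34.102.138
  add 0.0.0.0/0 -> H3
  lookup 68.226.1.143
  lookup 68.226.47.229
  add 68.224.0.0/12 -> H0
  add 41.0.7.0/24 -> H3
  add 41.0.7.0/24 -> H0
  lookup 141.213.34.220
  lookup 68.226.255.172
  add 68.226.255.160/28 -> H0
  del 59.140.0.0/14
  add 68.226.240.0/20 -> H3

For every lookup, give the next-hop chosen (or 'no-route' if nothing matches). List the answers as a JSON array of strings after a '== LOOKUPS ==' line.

Apply in order:
  + 68.226.255.172/32 (H1) depth=32
  + 0.0.0.0/0 (H2) depth=0
  Q 171.225.229.249: descend ε ; hops seen [H2] ; pick H2
  Q 68.226.255.172: descend 01000100111000101111111110101100 ; hops seen [H2,H1] ; pick H1
  + 59.142.190.141/32 (H1) depth=32
  + 41.0.0.0/20 (H3) depth=20
  Q 12.123.117.252: descend 00 ; hops seen [H2] ; pick H2
  + 59.140.0.0/14 (H1) depth=14
  Q 41.0.0.3: descend 00101001000000000000 ; hops seen [H2,H3] ; pick H3
  Q 59.142.190.141: descend 00111011100011101011111010001101 ; hops seen [H2,H1,H1] ; pick H1
  del 41.0.0.0/20 (clear depth 20)
  + 68.226.0.0/15 (H0) depth=15
  Q 59.140.0.96: descend 00111011100011 ; hops seen [H2,H1] ; pick H1
  + 59.128.0.0/12 (H2) depth=12
  del 59.142.190.141/32 (clear depth 32)
  + 59.142.190.141/32 (H0) depth=32
  Q 59.142.190.141: descend 00111011100011101011111010001101 ; hops seen [H2,H2,H1,H0] ; pick H0
  + 59.142.0.0/16 (H2) depth=16
  Q 59.128.21.87: descend 001110111000 ; hops seen [H2,H2] ; pick H2
  + 68.226.0.0/16 (H3) depth=16
  Q 68.226.255.172: descend 01000100111000101111111110101100 ; hops seen [H2,H0,H3,H1] ; pick H1
  + 41.0.0.0/16 (H0) depth=16
  del 59.128.0.0/12 (clear depth 12)
  del 41.0.0.0/16 (clear depth 16)
  Q 219.34.102.138: descend ε ; hops seen [H2] ; pick H2
  + 0.0.0.0/0 (H3) depth=0
  Q 68.226.1.143: descend 0100010011100010 ; hops seen [H3,H0,H3] ; pick H3
  Q 68.226.47.229: descend 0100010011100010 ; hops seen [H3,H0,H3] ; pick H3
  + 68.224.0.0/12 (H0) depth=12
  + 41.0.7.0/24 (H3) depth=24
  + 41.0.7.0/24 (H0) depth=24
  Q 141.213.34.220: descend ε ; hops seen [H3] ; pick H3
  Q 68.226.255.172: descend 01000100111000101111111110101100 ; hops seen [H3,H0,H0,H3,H1] ; pick H1
  + 68.226.255.160/28 (H0) depth=28
  del 59.140.0.0/14 (clear depth 14)
  + 68.226.240.0/20 (H3) depth=20

== LOOKUPS ==
["H2","H1","H2","H3","H1","H1","H0","H2","H1","H2","H3","H3","H3","H1"]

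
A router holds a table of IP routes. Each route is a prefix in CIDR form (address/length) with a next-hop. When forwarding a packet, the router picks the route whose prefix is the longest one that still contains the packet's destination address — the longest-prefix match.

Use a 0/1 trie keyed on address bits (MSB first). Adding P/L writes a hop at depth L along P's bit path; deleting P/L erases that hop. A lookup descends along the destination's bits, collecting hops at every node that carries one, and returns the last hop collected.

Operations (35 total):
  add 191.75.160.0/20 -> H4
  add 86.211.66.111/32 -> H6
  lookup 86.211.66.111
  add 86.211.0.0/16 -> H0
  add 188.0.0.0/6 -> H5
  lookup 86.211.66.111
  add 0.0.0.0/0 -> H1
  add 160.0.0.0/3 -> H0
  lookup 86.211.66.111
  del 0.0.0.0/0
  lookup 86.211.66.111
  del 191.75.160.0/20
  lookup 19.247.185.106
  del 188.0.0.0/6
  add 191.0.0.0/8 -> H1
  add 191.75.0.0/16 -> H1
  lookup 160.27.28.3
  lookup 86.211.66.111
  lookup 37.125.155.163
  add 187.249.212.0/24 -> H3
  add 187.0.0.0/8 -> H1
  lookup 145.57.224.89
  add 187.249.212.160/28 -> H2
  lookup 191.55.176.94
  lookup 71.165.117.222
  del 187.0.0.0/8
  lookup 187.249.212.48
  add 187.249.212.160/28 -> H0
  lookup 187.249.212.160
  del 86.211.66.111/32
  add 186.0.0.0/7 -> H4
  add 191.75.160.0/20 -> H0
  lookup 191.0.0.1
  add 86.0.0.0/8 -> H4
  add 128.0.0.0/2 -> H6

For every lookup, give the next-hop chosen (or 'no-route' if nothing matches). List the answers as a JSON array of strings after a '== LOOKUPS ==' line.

Apply in order:
  add 191.75.160.0/20 -> H4 at depth 20
  add 86.211.66.111/32 -> H6 at depth 32
  lookup 86.211.66.111: bits 01010110110100110100001001101111 walk d0:-→d1:-→d2:-→d3:-→d4:-→d5:-→d6:-→d7:-→d8:-→d9:-→d10:-→d11:-→d12:-→d13:-→d14:-→d15:-→d16:-→d17:-→d18:-→d19:-→d20:-→d21:-→d22:-→d23:-→d24:-→d25:-→d26:-→d27:-→d28:-→d29:-→d30:-→d31:-→d32:H6 -> H6
  add 86.211.0.0/16 -> H0 at depth 16
  add 188.0.0.0/6 -> H5 at depth 6
  lookup 86.211.66.111: bits 01010110110100110100001001101111 walk d0:-→d1:-→d2:-→d3:-→d4:-→d5:-→d6:-→d7:-→d8:-→d9:-→d10:-→d11:-→d12:-→d13:-→d14:-→d15:-→d16:H0→d17:-→d18:-→d19:-→d20:-→d21:-→d22:-→d23:-→d24:-→d25:-→d26:-→d27:-→d28:-→d29:-→d30:-→d31:-→d32:H6 -> H6
  add 0.0.0.0/0 -> H1 at depth 0
  add 160.0.0.0/3 -> H0 at depth 3
  lookup 86.211.66.111: bits 01010110110100110100001001101111 walk d0:H1→d1:-→d2:-→d3:-→d4:-→d5:-→d6:-→d7:-→d8:-→d9:-→d10:-→d11:-→d12:-→d13:-→d14:-→d15:-→d16:H0→d17:-→d18:-→d19:-→d20:-→d21:-→d22:-→d23:-→d24:-→d25:-→d26:-→d27:-→d28:-→d29:-→d30:-→d31:-→d32:H6 -> H6
  del 0.0.0.0/0 (clear depth 0)
  lookup 86.211.66.111: bits 01010110110100110100001001101111 walk d0:-→d1:-→d2:-→d3:-→d4:-→d5:-→d6:-→d7:-→d8:-→d9:-→d10:-→d11:-→d12:-→d13:-→d14:-→d15:-→d16:H0→d17:-→d18:-→d19:-→d20:-→d21:-→d22:-→d23:-→d24:-→d25:-→d26:-→d27:-→d28:-→d29:-→d30:-→d31:-→d32:H6 -> H6
  del 191.75.160.0/20 (clear depth 20)
  lookup 19.247.185.106: bits 0 walk d0:-→d1:- -> no-route
  del 188.0.0.0/6 (clear depth 6)
  add 191.0.0.0/8 -> H1 at depth 8
  add 191.75.0.0/16 -> H1 at depth 16
  lookup 160.27.28.3: bits 101 walk d0:-→d1:-→d2:-→d3:H0 -> H0
  lookup 86.211.66.111: bits 01010110110100110100001001101111 walk d0:-→d1:-→d2:-→d3:-→d4:-→d5:-→d6:-→d7:-→d8:-→d9:-→d10:-→d11:-→d12:-→d13:-→d14:-→d15:-→d16:H0→d17:-→d18:-→d19:-→d20:-→d21:-→d22:-→d23:-→d24:-→d25:-→d26:-→d27:-→d28:-→d29:-→d30:-→d31:-→d32:H6 -> H6
  lookup 37.125.155.163: bits 0 walk d0:-→d1:- -> no-route
  add 187.249.212.0/24 -> H3 at depth 24
  add 187.0.0.0/8 -> H1 at depth 8
  lookup 145.57.224.89: bits 10 walk d0:-→d1:-→d2:- -> no-route
  add 187.249.212.160/28 -> H2 at depth 28
  lookup 191.55.176.94: bits 101111110 walk d0:-→d1:-→d2:-→d3:H0→d4:-→d5:-→d6:-→d7:-→d8:H1→d9:- -> H1
  lookup 71.165.117.222: bits 010 walk d0:-→d1:-→d2:-→d3:- -> no-route
  del 187.0.0.0/8 (clear depth 8)
  lookup 187.249.212.48: bits 101110111111100111010100 walk d0:-→d1:-→d2:-→d3:H0→d4:-→d5:-→d6:-→d7:-→d8:-→d9:-→d10:-→d11:-→d12:-→d13:-→d14:-→d15:-→d16:-→d17:-→d18:-→d19:-→d20:-→d21:-→d22:-→d23:-→d24:H3 -> H3
  add 187.249.212.160/28 -> H0 at depth 28
  lookup 187.249.212.160: bits 1011101111111001110101001010 walk d0:-→d1:-→d2:-→d3:H0→d4:-→d5:-→d6:-→d7:-→d8:-→d9:-→d10:-→d11:-→d12:-→d13:-→d14:-→d15:-→d16:-→d17:-→d18:-→d19:-→d20:-→d21:-→d22:-→d23:-→d24:H3→d25:-→d26:-→d27:-→d28:H0 -> H0
  del 86.211.66.111/32 (clear depth 32)
  add 186.0.0.0/7 -> H4 at depth 7
  add 191.75.160.0/20 -> H0 at depth 20
  lookup 191.0.0.1: bits 101111110 walk d0:-→d1:-→d2:-→d3:H0→d4:-→d5:-→d6:-→d7:-→d8:H1→d9:- -> H1
  add 86.0.0.0/8 -> H4 at depth 8
  add 128.0.0.0/2 -> H6 at depth 2

== LOOKUPS ==
["H6","H6","H6","H6","no-route","H0","H6","no-route","no-route","H1","no-route","H3","H0","H1"]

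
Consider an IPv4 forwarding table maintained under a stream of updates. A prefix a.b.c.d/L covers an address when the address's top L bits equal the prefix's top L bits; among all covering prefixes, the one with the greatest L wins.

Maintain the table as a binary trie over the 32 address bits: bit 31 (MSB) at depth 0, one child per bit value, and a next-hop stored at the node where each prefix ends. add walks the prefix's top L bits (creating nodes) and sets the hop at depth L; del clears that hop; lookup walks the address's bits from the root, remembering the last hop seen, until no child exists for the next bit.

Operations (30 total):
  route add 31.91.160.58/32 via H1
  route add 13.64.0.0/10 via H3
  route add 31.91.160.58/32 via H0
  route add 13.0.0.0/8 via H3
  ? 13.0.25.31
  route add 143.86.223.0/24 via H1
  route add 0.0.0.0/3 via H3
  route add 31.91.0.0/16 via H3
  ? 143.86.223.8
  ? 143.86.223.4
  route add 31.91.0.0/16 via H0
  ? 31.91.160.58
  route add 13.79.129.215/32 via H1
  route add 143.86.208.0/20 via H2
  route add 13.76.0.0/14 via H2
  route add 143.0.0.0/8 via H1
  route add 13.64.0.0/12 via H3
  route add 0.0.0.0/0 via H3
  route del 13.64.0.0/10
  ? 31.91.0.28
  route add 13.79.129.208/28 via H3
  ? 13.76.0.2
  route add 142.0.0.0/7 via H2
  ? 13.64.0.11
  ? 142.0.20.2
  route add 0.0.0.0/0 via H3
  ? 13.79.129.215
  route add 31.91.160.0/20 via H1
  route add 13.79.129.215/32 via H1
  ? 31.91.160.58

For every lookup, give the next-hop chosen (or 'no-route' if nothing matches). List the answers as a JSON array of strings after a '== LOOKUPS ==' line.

Apply in order:
  + 31.91.160.58/32 (H1) depth=32
  + 13.64.0.0/10 (H3) depth=10
  + 31.91.160.58/32 (H0) depth=32
  + 13.0.0.0/8 (H3) depth=8
  ? 13.0.25.31  path d0:-→d1:-→d2:-→d3:-→d4:-→d5:-→d6:-→d7:-→d8:H3→d9:-  best=H3
  + 143.86.223.0/24 (H1) depth=24
  + 0.0.0.0/3 (H3) depth=3
  + 31.91.0.0/16 (H3) depth=16
  ? 143.86.223.8  path d0:-→d1:-→d2:-→d3:-→d4:-→d5:-→d6:-→d7:-→d8:-→d9:-→d10:-→d11:-→d12:-→d13:-→d14:-→d15:-→d16:-→d17:-→d18:-→d19:-→d20:-→d21:-→d22:-→d23:-→d24:H1  best=H1
  ? 143.86.223.4  path d0:-→d1:-→d2:-→d3:-→d4:-→d5:-→d6:-→d7:-→d8:-→d9:-→d10:-→d11:-→d12:-→d13:-→d14:-→d15:-→d16:-→d17:-→d18:-→d19:-→d20:-→d21:-→d22:-→d23:-→d24:H1  best=H1
  + 31.91.0.0/16 (H0) depth=16
  ? 31.91.160.58  path d0:-→d1:-→d2:-→d3:H3→d4:-→d5:-→d6:-→d7:-→d8:-→d9:-→d10:-→d11:-→d12:-→d13:-→d14:-→d15:-→d16:H0→d17:-→d18:-→d19:-→d20:-→d21:-→d22:-→d23:-→d24:-→d25:-→d26:-→d27:-→d28:-→d29:-→d30:-→d31:-→d32:H0  best=H0
  + 13.79.129.215/32 (H1) depth=32
  + 143.86.208.0/20 (H2) depth=20
  + 13.76.0.0/14 (H2) depth=14
  + 143.0.0.0/8 (H1) depth=8
  + 13.64.0.0/12 (H3) depth=12
  + 0.0.0.0/0 (H3) depth=0
  - 13.64.0.0/10 clear@10
  ? 31.91.0.28  path d0:H3→d1:-→d2:-→d3:H3→d4:-→d5:-→d6:-→d7:-→d8:-→d9:-→d10:-→d11:-→d12:-→d13:-→d14:-→d15:-→d16:H0  best=H0
  + 13.79.129.208/28 (H3) depth=28
  ? 13.76.0.2  path d0:H3→d1:-→d2:-→d3:H3→d4:-→d5:-→d6:-→d7:-→d8:H3→d9:-→d10:-→d11:-→d12:H3→d13:-→d14:H2  best=H2
  + 142.0.0.0/7 (H2) depth=7
  ? 13.64.0.11  path d0:H3→d1:-→d2:-→d3:H3→d4:-→d5:-→d6:-→d7:-→d8:H3→d9:-→d10:-→d11:-→d12:H3  best=H3
  ? 142.0.20.2  path d0:H3→d1:-→d2:-→d3:-→d4:-→d5:-→d6:-→d7:H2  best=H2
  + 0.0.0.0/0 (H3) depth=0
  ? 13.79.129.215  path d0:H3→d1:-→d2:-→d3:H3→d4:-→d5:-→d6:-→d7:-→d8:H3→d9:-→d10:-→d11:-→d12:H3→d13:-→d14:H2→d15:-→d16:-→d17:-→d18:-→d19:-→d20:-→d21:-→d22:-→d23:-→d24:-→d25:-→d26:-→d27:-→d28:H3→d29:-→d30:-→d31:-→d32:H1  best=H1
  + 31.91.160.0/20 (H1) depth=20
  + 13.79.129.215/32 (H1) depth=32
  ? 31.91.160.58  path d0:H3→d1:-→d2:-→d3:H3→d4:-→d5:-→d6:-→d7:-→d8:-→d9:-→d10:-→d11:-→d12:-→d13:-→d14:-→d15:-→d16:H0→d17:-→d18:-→d19:-→d20:H1→d21:-→d22:-→d23:-→d24:-→d25:-→d26:-→d27:-→d28:-→d29:-→d30:-→d31:-→d32:H0  best=H0

== LOOKUPS ==
["H3","H1","H1","H0","H0","H2","H3","H2","H1","H0"]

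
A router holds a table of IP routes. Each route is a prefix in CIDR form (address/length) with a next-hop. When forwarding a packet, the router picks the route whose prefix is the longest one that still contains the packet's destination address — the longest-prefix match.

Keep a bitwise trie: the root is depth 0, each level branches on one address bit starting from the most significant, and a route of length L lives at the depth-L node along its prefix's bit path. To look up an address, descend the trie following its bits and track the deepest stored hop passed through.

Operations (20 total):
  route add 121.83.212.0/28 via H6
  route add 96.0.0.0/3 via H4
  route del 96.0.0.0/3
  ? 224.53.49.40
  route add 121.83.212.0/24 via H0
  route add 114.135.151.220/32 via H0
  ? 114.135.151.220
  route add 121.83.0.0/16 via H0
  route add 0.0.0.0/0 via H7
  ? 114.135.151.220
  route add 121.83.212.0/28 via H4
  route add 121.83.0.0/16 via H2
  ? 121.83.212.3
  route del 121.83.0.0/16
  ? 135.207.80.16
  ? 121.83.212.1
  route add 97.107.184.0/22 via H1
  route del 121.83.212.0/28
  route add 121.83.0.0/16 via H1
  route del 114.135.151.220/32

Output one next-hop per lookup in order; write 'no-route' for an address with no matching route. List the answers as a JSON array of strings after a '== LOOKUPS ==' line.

Trace:
  add 121.83.212.0/28 -> H6 at depth 28
  add 96.0.0.0/3 -> H4 at depth 3
  - 96.0.0.0/3 clear@3
  ? 224.53.49.40  path d0:-  best=no-route
  add 121.83.212.0/24 -> H0 at depth 24
  add 114.135.151.220/32 -> H0 at depth 32
  ? 114.135.151.220  path d0:-→d1:-→d2:-→d3:-→d4:-→d5:-→d6:-→d7:-→d8:-→d9:-→d10:-→d11:-→d12:-→d13:-→d14:-→d15:-→d16:-→d17:-→d18:-→d19:-→d20:-→d21:-→d22:-→d23:-→d24:-→d25:-→d26:-→d27:-→d28:-→d29:-→d30:-→d31:-→d32:H0  best=H0
  add 121.83.0.0/16 -> H0 at depth 16
  add 0.0.0.0/0 -> H7 at depth 0
  ? 114.135.151.220  path d0:H7→d1:-→d2:-→d3:-→d4:-→d5:-→d6:-→d7:-→d8:-→d9:-→d10:-→d11:-→d12:-→d13:-→d14:-→d15:-→d16:-→d17:-→d18:-→d19:-→d20:-→d21:-→d22:-→d23:-→d24:-→d25:-→d26:-→d27:-→d28:-→d29:-→d30:-→d31:-→d32:H0  best=H0
  add 121.83.212.0/28 -> H4 at depth 28
  add 121.83.0.0/16 -> H2 at depth 16
  ? 121.83.212.3  path d0:H7→d1:-→d2:-→d3:-→d4:-→d5:-→d6:-→d7:-→d8:-→d9:-→d10:-→d11:-→d12:-→d13:-→d14:-→d15:-→d16:H2→d17:-→d18:-→d19:-→d20:-→d21:-→d22:-→d23:-→d24:H0→d25:-→d26:-→d27:-→d28:H4  best=H4
  - 121.83.0.0/16 clear@16
  ? 135.207.80.16  path d0:H7  best=H7
  ? 121.83.212.1  path d0:H7→d1:-→d2:-→d3:-→d4:-→d5:-→d6:-→d7:-→d8:-→d9:-→d10:-→d11:-→d12:-→d13:-→d14:-→d15:-→d16:-→d17:-→d18:-→d19:-→d20:-→d21:-→d22:-→d23:-→d24:H0→d25:-→d26:-→d27:-→d28:H4  best=H4
  add 97.107.184.0/22 -> H1 at depth 22
  - 121.83.212.0/28 clear@28
  add 121.83.0.0/16 -> H1 at depth 16
  - 114.135.151.220/32 clear@32

== LOOKUPS ==
["no-route","H0","H0","H4","H7","H4"]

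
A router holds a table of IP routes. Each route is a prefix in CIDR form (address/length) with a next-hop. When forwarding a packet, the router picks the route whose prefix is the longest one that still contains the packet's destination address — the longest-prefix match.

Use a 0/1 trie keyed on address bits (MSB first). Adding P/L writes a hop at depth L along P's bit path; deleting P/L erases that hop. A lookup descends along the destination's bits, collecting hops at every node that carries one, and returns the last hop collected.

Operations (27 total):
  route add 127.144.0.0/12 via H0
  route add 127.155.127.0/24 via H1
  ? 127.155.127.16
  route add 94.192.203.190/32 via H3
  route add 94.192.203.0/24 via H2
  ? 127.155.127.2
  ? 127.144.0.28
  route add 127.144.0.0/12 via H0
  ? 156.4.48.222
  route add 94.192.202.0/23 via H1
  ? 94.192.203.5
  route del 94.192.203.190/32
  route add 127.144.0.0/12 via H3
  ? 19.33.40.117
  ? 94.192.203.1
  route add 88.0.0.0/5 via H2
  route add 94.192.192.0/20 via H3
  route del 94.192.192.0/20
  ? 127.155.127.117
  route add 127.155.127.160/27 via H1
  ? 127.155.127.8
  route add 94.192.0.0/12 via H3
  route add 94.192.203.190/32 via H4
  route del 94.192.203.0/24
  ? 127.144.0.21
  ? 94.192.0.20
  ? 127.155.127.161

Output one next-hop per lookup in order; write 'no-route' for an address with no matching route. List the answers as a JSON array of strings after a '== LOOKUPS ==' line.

Apply in order:
  + 127.144.0.0/12 (H0) depth=12
  + 127.155.127.0/24 (H1) depth=24
  lookup 127.155.127.16: bits 011111111001101101111111 walk d0:-→d1:-→d2:-→d3:-→d4:-→d5:-→d6:-→d7:-→d8:-→d9:-→d10:-→d11:-→d12:H0→d13:-→d14:-→d15:-→d16:-→d17:-→d18:-→d19:-→d20:-→d21:-→d22:-→d23:-→d24:H1 -> H1
  + 94.192.203.190/32 (H3) depth=32
  + 94.192.203.0/24 (H2) depth=24
  lookup 127.155.127.2: bits 011111111001101101111111 walk d0:-→d1:-→d2:-→d3:-→d4:-→d5:-→d6:-→d7:-→d8:-→d9:-→d10:-→d11:-→d12:H0→d13:-→d14:-→d15:-→d16:-→d17:-→d18:-→d19:-→d20:-→d21:-→d22:-→d23:-→d24:H1 -> H1
  lookup 127.144.0.28: bits 011111111001 walk d0:-→d1:-→d2:-→d3:-→d4:-→d5:-→d6:-→d7:-→d8:-→d9:-→d10:-→d11:-→d12:H0 -> H0
  + 127.144.0.0/12 (H0) depth=12
  lookup 156.4.48.222: bits ε walk d0:- -> no-route
  + 94.192.202.0/23 (H1) depth=23
  lookup 94.192.203.5: bits 010111101100000011001011 walk d0:-→d1:-→d2:-→d3:-→d4:-→d5:-→d6:-→d7:-→d8:-→d9:-→d10:-→d11:-→d12:-→d13:-→d14:-→d15:-→d16:-→d17:-→d18:-→d19:-→d20:-→d21:-→d22:-→d23:H1→d24:H2 -> H2
  - 94.192.203.190/32 clear@32
  + 127.144.0.0/12 (H3) depth=12
  lookup 19.33.40.117: bits 0 walk d0:-→d1:- -> no-route
  lookup 94.192.203.1: bits 010111101100000011001011 walk d0:-→d1:-→d2:-→d3:-→d4:-→d5:-→d6:-→d7:-→d8:-→d9:-→d10:-→d11:-→d12:-→d13:-→d14:-→d15:-→d16:-→d17:-→d18:-→d19:-→d20:-→d21:-→d22:-→d23:H1→d24:H2 -> H2
  + 88.0.0.0/5 (H2) depth=5
  + 94.192.192.0/20 (H3) depth=20
  - 94.192.192.0/20 clear@20
  lookup 127.155.127.117: bits 011111111001101101111111 walk d0:-→d1:-→d2:-→d3:-→d4:-→d5:-→d6:-→d7:-→d8:-→d9:-→d10:-→d11:-→d12:H3→d13:-→d14:-→d15:-→d16:-→d17:-→d18:-→d19:-→d20:-→d21:-→d22:-→d23:-→d24:H1 -> H1
  + 127.155.127.160/27 (H1) depth=27
  lookup 127.155.127.8: bits 011111111001101101111111 walk d0:-→d1:-→d2:-→d3:-→d4:-→d5:-→d6:-→d7:-→d8:-→d9:-→d10:-→d11:-→d12:H3→d13:-→d14:-→d15:-→d16:-→d17:-→d18:-→d19:-→d20:-→d21:-→d22:-→d23:-→d24:H1 -> H1
  + 94.192.0.0/12 (H3) depth=12
  + 94.192.203.190/32 (H4) depth=32
  - 94.192.203.0/24 clear@24
  lookup 127.144.0.21: bits 011111111001 walk d0:-→d1:-→d2:-→d3:-→d4:-→d5:-→d6:-→d7:-→d8:-→d9:-→d10:-→d11:-→d12:H3 -> H3
  lookup 94.192.0.20: bits 0101111011000000 walk d0:-→d1:-→d2:-→d3:-→d4:-→d5:H2→d6:-→d7:-→d8:-→d9:-→d10:-→d11:-→d12:H3→d13:-→d14:-→d15:-→d16:- -> H3
  lookup 127.155.127.161: bits 011111111001101101111111101 walk d0:-→d1:-→d2:-→d3:-→d4:-→d5:-→d6:-→d7:-→d8:-→d9:-→d10:-→d11:-→d12:H3→d13:-→d14:-→d15:-→d16:-→d17:-→d18:-→d19:-→d20:-→d21:-→d22:-→d23:-→d24:H1→d25:-→d26:-→d27:H1 -> H1

== LOOKUPS ==
["H1","H1","H0","no-route","H2","no-route","H2","H1","H1","H3","H3","H1"]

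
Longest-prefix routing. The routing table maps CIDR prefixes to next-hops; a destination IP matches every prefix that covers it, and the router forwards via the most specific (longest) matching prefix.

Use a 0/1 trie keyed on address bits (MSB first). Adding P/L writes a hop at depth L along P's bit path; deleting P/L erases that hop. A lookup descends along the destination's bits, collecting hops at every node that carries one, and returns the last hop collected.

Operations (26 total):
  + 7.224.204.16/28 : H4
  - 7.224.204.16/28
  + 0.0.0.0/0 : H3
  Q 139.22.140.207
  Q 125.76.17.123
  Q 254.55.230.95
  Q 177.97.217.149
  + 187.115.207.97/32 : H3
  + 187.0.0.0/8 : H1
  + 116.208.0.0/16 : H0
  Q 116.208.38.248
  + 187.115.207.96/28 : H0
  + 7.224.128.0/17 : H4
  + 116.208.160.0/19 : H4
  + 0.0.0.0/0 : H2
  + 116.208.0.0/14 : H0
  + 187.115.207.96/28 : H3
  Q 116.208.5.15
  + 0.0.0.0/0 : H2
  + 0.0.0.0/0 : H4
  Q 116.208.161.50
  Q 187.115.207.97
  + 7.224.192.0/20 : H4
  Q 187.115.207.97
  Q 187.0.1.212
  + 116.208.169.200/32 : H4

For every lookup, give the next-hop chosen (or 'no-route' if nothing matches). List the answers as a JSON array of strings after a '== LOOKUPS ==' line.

Apply in order:
  + 7.224.204.16/28 (H4) depth=28
  - 7.224.204.16/28 clear@28
  + 0.0.0.0/0 (H3) depth=0
  ? 139.22.140.207  path d0:H3  best=H3
  ? 125.76.17.123  path d0:H3→d1:-  best=H3
  ? 254.55.230.95  path d0:H3  best=H3
  ? 177.97.217.149  path d0:H3  best=H3
  + 187.115.207.97/32 (H3) depth=32
  + 187.0.0.0/8 (H1) depth=8
  + 116.208.0.0/16 (H0) depth=16
  ? 116.208.38.248  path d0:H3→d1:-→d2:-→d3:-→d4:-→d5:-→d6:-→d7:-→d8:-→d9:-→d10:-→d11:-→d12:-→d13:-→d14:-→d15:-→d16:H0  best=H0
  + 187.115.207.96/28 (H0) depth=28
  + 7.224.128.0/17 (H4) depth=17
  + 116.208.160.0/19 (H4) depth=19
  + 0.0.0.0/0 (H2) depth=0
  + 116.208.0.0/14 (H0) depth=14
  + 187.115.207.96/28 (H3) depth=28
  ? 116.208.5.15  path d0:H2→d1:-→d2:-→d3:-→d4:-→d5:-→d6:-→d7:-→d8:-→d9:-→d10:-→d11:-→d12:-→d13:-→d14:H0→d15:-→d16:H0  best=H0
  + 0.0.0.0/0 (H2) depth=0
  + 0.0.0.0/0 (H4) depth=0
  ? 116.208.161.50  path d0:H4→d1:-→d2:-→d3:-→d4:-→d5:-→d6:-→d7:-→d8:-→d9:-→d10:-→d11:-→d12:-→d13:-→d14:H0→d15:-→d16:H0→d17:-→d18:-→d19:H4  best=H4
  ? 187.115.207.97  path d0:H4→d1:-→d2:-→d3:-→d4:-→d5:-→d6:-→d7:-→d8:H1→d9:-→d10:-→d11:-→d12:-→d13:-→d14:-→d15:-→d16:-→d17:-→d18:-→d19:-→d20:-→d21:-→d22:-→d23:-→d24:-→d25:-→d26:-→d27:-→d28:H3→d29:-→d30:-→d31:-→d32:H3  best=H3
  + 7.224.192.0/20 (H4) depth=20
  ? 187.115.207.97  path d0:H4→d1:-→d2:-→d3:-→d4:-→d5:-→d6:-→d7:-→d8:H1→d9:-→d10:-→d11:-→d12:-→d13:-→d14:-→d15:-→d16:-→d17:-→d18:-→d19:-→d20:-→d21:-→d22:-→d23:-→d24:-→d25:-→d26:-→d27:-→d28:H3→d29:-→d30:-→d31:-→d32:H3  best=H3
  ? 187.0.1.212  path d0:H4→d1:-→d2:-→d3:-→d4:-→d5:-→d6:-→d7:-→d8:H1→d9:-  best=H1
  + 116.208.169.200/32 (H4) depth=32

== LOOKUPS ==
["H3","H3","H3","H3","H0","H0","H4","H3","H3","H1"]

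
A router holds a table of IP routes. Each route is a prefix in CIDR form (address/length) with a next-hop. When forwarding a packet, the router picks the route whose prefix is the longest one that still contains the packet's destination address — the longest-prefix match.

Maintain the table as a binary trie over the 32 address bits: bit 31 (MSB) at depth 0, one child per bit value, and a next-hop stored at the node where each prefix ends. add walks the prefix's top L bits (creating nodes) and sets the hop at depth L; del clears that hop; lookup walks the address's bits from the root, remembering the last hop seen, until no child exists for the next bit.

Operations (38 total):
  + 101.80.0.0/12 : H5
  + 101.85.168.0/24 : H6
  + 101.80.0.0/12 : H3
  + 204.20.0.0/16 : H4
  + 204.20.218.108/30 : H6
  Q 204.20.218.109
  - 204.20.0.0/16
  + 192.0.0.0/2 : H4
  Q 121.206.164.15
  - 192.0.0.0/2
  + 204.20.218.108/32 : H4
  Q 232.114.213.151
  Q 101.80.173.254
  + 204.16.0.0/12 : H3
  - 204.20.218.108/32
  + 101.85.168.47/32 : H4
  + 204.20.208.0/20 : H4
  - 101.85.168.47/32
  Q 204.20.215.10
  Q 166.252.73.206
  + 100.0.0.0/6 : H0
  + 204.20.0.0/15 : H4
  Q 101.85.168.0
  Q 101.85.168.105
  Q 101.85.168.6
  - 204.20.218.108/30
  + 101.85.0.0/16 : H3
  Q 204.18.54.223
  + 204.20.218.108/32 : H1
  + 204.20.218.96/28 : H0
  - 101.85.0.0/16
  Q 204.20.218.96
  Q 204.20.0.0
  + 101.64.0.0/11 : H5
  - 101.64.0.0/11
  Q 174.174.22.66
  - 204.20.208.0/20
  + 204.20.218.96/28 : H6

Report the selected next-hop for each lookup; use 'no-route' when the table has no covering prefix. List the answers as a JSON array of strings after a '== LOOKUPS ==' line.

Trace:
  + 101.80.0.0/12 (H5) depth=12
  + 101.85.168.0/24 (H6) depth=24
  + 101.80.0.0/12 (H3) depth=12
  + 204.20.0.0/16 (H4) depth=16
  + 204.20.218.108/30 (H6) depth=30
  lookup 204.20.218.109: bits 110011000001010011011010011011 walk d0:-→d1:-→d2:-→d3:-→d4:-→d5:-→d6:-→d7:-→d8:-→d9:-→d10:-→d11:-→d12:-→d13:-→d14:-→d15:-→d16:H4→d17:-→d18:-→d19:-→d20:-→d21:-→d22:-→d23:-→d24:-→d25:-→d26:-→d27:-→d28:-→d29:-→d30:H6 -> H6
  - 204.20.0.0/16 clear@16
  + 192.0.0.0/2 (H4) depth=2
  lookup 121.206.164.15: bits 011 walk d0:-→d1:-→d2:-→d3:- -> no-route
  - 192.0.0.0/2 clear@2
  + 204.20.218.108/32 (H4) depth=32
  lookup 232.114.213.151: bits 11 walk d0:-→d1:-→d2:- -> no-route
  lookup 101.80.173.254: bits 0110010101010 walk d0:-→d1:-→d2:-→d3:-→d4:-→d5:-→d6:-→d7:-→d8:-→d9:-→d10:-→d11:-→d12:H3→d13:- -> H3
  + 204.16.0.0/12 (H3) depth=12
  - 204.20.218.108/32 clear@32
  + 101.85.168.47/32 (H4) depth=32
  + 204.20.208.0/20 (H4) depth=20
  - 101.85.168.47/32 clear@32
  lookup 204.20.215.10: bits 11001100000101001101 walk d0:-→d1:-→d2:-→d3:-→d4:-→d5:-→d6:-→d7:-→d8:-→d9:-→d10:-→d11:-→d12:H3→d13:-→d14:-→d15:-→d16:-→d17:-→d18:-→d19:-→d20:H4 -> H4
  lookup 166.252.73.206: bits 1 walk d0:-→d1:- -> no-route
  + 100.0.0.0/6 (H0) depth=6
  + 204.20.0.0/15 (H4) depth=15
  lookup 101.85.168.0: bits 01100101010101011010100000 walk d0:-→d1:-→d2:-→d3:-→d4:-→d5:-→d6:H0→d7:-→d8:-→d9:-→d10:-→d11:-→d12:H3→d13:-→d14:-→d15:-→d16:-→d17:-→d18:-→d19:-→d20:-→d21:-→d22:-→d23:-→d24:H6→d25:-→d26:- -> H6
  lookup 101.85.168.105: bits 0110010101010101101010000 walk d0:-→d1:-→d2:-→d3:-→d4:-→d5:-→d6:H0→d7:-→d8:-→d9:-→d10:-→d11:-→d12:H3→d13:-→d14:-→d15:-→d16:-→d17:-→d18:-→d19:-→d20:-→d21:-→d22:-→d23:-→d24:H6→d25:- -> H6
  lookup 101.85.168.6: bits 01100101010101011010100000 walk d0:-→d1:-→d2:-→d3:-→d4:-→d5:-→d6:H0→d7:-→d8:-→d9:-→d10:-→d11:-→d12:H3→d13:-→d14:-→d15:-→d16:-→d17:-→d18:-→d19:-→d20:-→d21:-→d22:-→d23:-→d24:H6→d25:-→d26:- -> H6
  - 204.20.218.108/30 clear@30
  + 101.85.0.0/16 (H3) depth=16
  lookup 204.18.54.223: bits 1100110000010 walk d0:-→d1:-→d2:-→d3:-→d4:-→d5:-→d6:-→d7:-→d8:-→d9:-→d10:-→d11:-→d12:H3→d13:- -> H3
  + 204.20.218.108/32 (H1) depth=32
  + 204.20.218.96/28 (H0) depth=28
  - 101.85.0.0/16 clear@16
  lookup 204.20.218.96: bits 1100110000010100110110100110 walk d0:-→d1:-→d2:-→d3:-→d4:-→d5:-→d6:-→d7:-→d8:-→d9:-→d10:-→d11:-→d12:H3→d13:-→d14:-→d15:H4→d16:-→d17:-→d18:-→d19:-→d20:H4→d21:-→d22:-→d23:-→d24:-→d25:-→d26:-→d27:-→d28:H0 -> H0
  lookup 204.20.0.0: bits 1100110000010100 walk d0:-→d1:-→d2:-→d3:-→d4:-→d5:-→d6:-→d7:-→d8:-→d9:-→d10:-→d11:-→d12:H3→d13:-→d14:-→d15:H4→d16:- -> H4
  + 101.64.0.0/11 (H5) depth=11
  - 101.64.0.0/11 clear@11
  lookup 174.174.22.66: bits 1 walk d0:-→d1:- -> no-route
  - 204.20.208.0/20 clear@20
  + 204.20.218.96/28 (H6) depth=28

== LOOKUPS ==
["H6","no-route","no-route","H3","H4","no-route","H6","H6","H6","H3","H0","H4","no-route"]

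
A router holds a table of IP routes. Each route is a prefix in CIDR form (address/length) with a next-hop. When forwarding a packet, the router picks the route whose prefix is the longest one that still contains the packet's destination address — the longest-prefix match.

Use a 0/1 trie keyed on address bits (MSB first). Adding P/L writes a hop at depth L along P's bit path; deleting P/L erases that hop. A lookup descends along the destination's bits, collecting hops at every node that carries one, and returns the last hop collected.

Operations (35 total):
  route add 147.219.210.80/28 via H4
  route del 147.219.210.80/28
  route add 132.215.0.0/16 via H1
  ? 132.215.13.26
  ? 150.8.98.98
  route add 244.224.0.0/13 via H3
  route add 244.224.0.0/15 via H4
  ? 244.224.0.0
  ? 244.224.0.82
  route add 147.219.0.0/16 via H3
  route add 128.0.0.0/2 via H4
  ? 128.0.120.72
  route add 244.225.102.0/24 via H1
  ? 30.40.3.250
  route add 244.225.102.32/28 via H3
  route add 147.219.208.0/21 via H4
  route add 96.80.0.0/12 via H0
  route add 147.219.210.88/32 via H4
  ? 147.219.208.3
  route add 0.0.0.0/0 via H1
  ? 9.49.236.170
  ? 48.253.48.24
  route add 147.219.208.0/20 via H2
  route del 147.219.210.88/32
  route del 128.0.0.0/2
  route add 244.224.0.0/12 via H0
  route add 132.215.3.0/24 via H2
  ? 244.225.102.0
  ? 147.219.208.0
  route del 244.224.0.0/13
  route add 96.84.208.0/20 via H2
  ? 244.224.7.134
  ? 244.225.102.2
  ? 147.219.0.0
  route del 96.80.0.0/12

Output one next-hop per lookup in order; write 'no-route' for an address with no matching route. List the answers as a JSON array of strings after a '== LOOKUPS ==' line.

Process each operation:
  add 147.219.210.80/28 -> H4 at depth 28
  del 147.219.210.80/28 (clear depth 28)
  add 132.215.0.0/16 -> H1 at depth 16
  Q 132.215.13.26: descend 1000010011010111 ; hops seen [H1] ; pick H1
  Q 150.8.98.98: descend 10010 ; hops seen [∅] ; pick no-route
  add 244.224.0.0/13 -> H3 at depth 13
  add 244.224.0.0/15 -> H4 at depth 15
  Q 244.224.0.0: descend 111101001110000 ; hops seen [H3,H4] ; pick H4
  Q 244.224.0.82: descend 111101001110000 ; hops seen [H3,H4] ; pick H4
  add 147.219.0.0/16 -> H3 at depth 16
  add 128.0.0.0/2 -> H4 at depth 2
  Q 128.0.120.72: descend 10000 ; hops seen [H4] ; pick H4
  add 244.225.102.0/24 -> H1 at depth 24
  Q 30.40.3.250: descend ε ; hops seen [∅] ; pick no-route
  add 244.225.102.32/28 -> H3 at depth 28
  add 147.219.208.0/21 -> H4 at depth 21
  add 96.80.0.0/12 -> H0 at depth 12
  add 147.219.210.88/32 -> H4 at depth 32
  Q 147.219.208.3: descend 1001001111011011110100 ; hops seen [H4,H3,H4] ; pick H4
  add 0.0.0.0/0 -> H1 at depth 0
  Q 9.49.236.170: descend 0 ; hops seen [H1] ; pick H1
  Q 48.253.48.24: descend 0 ; hops seen [H1] ; pick H1
  add 147.219.208.0/20 -> H2 at depth 20
  del 147.219.210.88/32 (clear depth 32)
  del 128.0.0.0/2 (clear depth 2)
  add 244.224.0.0/12 -> H0 at depth 12
  add 132.215.3.0/24 -> H2 at depth 24
  Q 244.225.102.0: descend 11110100111000010110011000 ; hops seen [H1,H0,H3,H4,H1] ; pick H1
  Q 147.219.208.0: descend 1001001111011011110100 ; hops seen [H1,H3,H2,H4] ; pick H4
  del 244.224.0.0/13 (clear depth 13)
  add 96.84.208.0/20 -> H2 at depth 20
  Q 244.224.7.134: descend 111101001110000 ; hops seen [H1,H0,H4] ; pick H4
  Q 244.225.102.2: descend 11110100111000010110011000 ; hops seen [H1,H0,H4,H1] ; pick H1
  Q 147.219.0.0: descend 1001001111011011 ; hops seen [H1,H3] ; pick H3
  del 96.80.0.0/12 (clear depth 12)

== LOOKUPS ==
["H1","no-route","H4","H4","H4","no-route","H4","H1","H1","H1","H4","H4","H1","H3"]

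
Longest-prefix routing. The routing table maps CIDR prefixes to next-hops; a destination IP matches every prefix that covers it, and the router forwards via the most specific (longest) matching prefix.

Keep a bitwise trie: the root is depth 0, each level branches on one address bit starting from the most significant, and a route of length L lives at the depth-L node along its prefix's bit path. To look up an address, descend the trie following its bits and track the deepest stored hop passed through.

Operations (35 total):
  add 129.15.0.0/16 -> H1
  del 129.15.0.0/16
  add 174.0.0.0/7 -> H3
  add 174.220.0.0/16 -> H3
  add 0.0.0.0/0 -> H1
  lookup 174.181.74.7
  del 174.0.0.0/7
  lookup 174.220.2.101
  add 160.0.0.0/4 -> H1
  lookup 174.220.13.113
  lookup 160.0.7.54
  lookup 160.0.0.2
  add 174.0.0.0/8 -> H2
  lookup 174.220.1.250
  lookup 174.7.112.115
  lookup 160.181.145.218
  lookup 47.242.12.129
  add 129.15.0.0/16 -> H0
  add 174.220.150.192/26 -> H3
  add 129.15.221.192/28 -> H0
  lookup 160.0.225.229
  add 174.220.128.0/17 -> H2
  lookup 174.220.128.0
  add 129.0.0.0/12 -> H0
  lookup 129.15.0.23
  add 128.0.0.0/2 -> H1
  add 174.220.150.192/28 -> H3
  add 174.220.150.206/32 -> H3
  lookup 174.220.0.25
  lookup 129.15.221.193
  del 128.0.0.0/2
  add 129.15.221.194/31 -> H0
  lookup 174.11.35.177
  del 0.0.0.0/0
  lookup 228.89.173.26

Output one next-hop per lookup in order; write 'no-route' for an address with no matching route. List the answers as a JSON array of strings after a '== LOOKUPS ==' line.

Trace:
  add 129.15.0.0/16 -> H1 at depth 16
  del 129.15.0.0/16 (clear depth 16)
  add 174.0.0.0/7 -> H3 at depth 7
  add 174.220.0.0/16 -> H3 at depth 16
  add 0.0.0.0/0 -> H1 at depth 0
  ? 174.181.74.7  path d0:H1→d1:-→d2:-→d3:-→d4:-→d5:-→d6:-→d7:H3→d8:-→d9:-  best=H3
  del 174.0.0.0/7 (clear depth 7)
  ? 174.220.2.101  path d0:H1→d1:-→d2:-→d3:-→d4:-→d5:-→d6:-→d7:-→d8:-→d9:-→d10:-→d11:-→d12:-→d13:-→d14:-→d15:-→d16:H3  best=H3
  add 160.0.0.0/4 -> H1 at depth 4
  ? 174.220.13.113  path d0:H1→d1:-→d2:-→d3:-→d4:H1→d5:-→d6:-→d7:-→d8:-→d9:-→d10:-→d11:-→d12:-→d13:-→d14:-→d15:-→d16:H3  best=H3
  ? 160.0.7.54  path d0:H1→d1:-→d2:-→d3:-→d4:H1  best=H1
  ? 160.0.0.2  path d0:H1→d1:-→d2:-→d3:-→d4:H1  best=H1
  add 174.0.0.0/8 -> H2 at depth 8
  ? 174.220.1.250  path d0:H1→d1:-→d2:-→d3:-→d4:H1→d5:-→d6:-→d7:-→d8:H2→d9:-→d10:-→d11:-→d12:-→d13:-→d14:-→d15:-→d16:H3  best=H3
  ? 174.7.112.115  path d0:H1→d1:-→d2:-→d3:-→d4:H1→d5:-→d6:-→d7:-→d8:H2  best=H2
  ? 160.181.145.218  path d0:H1→d1:-→d2:-→d3:-→d4:H1  best=H1
  ? 47.242.12.129  path d0:H1  best=H1
  add 129.15.0.0/16 -> H0 at depth 16
  add 174.220.150.192/26 -> H3 at depth 26
  add 129.15.221.192/28 -> H0 at depth 28
  ? 160.0.225.229  path d0:H1→d1:-→d2:-→d3:-→d4:H1  best=H1
  add 174.220.128.0/17 -> H2 at depth 17
  ? 174.220.128.0  path d0:H1→d1:-→d2:-→d3:-→d4:H1→d5:-→d6:-→d7:-→d8:H2→d9:-→d10:-→d11:-→d12:-→d13:-→d14:-→d15:-→d16:H3→d17:H2→d18:-→d19:-  best=H2
  add 129.0.0.0/12 -> H0 at depth 12
  ? 129.15.0.23  path d0:H1→d1:-→d2:-→d3:-→d4:-→d5:-→d6:-→d7:-→d8:-→d9:-→d10:-→d11:-→d12:H0→d13:-→d14:-→d15:-→d16:H0  best=H0
  add 128.0.0.0/2 -> H1 at depth 2
  add 174.220.150.192/28 -> H3 at depth 28
  add 174.220.150.206/32 -> H3 at depth 32
  ? 174.220.0.25  path d0:H1→d1:-→d2:H1→d3:-→d4:H1→d5:-→d6:-→d7:-→d8:H2→d9:-→d10:-→d11:-→d12:-→d13:-→d14:-→d15:-→d16:H3  best=H3
  ? 129.15.221.193  path d0:H1→d1:-→d2:H1→d3:-→d4:-→d5:-→d6:-→d7:-→d8:-→d9:-→d10:-→d11:-→d12:H0→d13:-→d14:-→d15:-→d16:H0→d17:-→d18:-→d19:-→d20:-→d21:-→d22:-→d23:-→d24:-→d25:-→d26:-→d27:-→d28:H0  best=H0
  del 128.0.0.0/2 (clear depth 2)
  add 129.15.221.194/31 -> H0 at depth 31
  ? 174.11.35.177  path d0:H1→d1:-→d2:-→d3:-→d4:H1→d5:-→d6:-→d7:-→d8:H2  best=H2
  del 0.0.0.0/0 (clear depth 0)
  ? 228.89.173.26  path d0:-→d1:-  best=no-route

== LOOKUPS ==
["H3","H3","H3","H1","H1","H3","H2","H1","H1","H1","H2","H0","H3","H0","H2","no-route"]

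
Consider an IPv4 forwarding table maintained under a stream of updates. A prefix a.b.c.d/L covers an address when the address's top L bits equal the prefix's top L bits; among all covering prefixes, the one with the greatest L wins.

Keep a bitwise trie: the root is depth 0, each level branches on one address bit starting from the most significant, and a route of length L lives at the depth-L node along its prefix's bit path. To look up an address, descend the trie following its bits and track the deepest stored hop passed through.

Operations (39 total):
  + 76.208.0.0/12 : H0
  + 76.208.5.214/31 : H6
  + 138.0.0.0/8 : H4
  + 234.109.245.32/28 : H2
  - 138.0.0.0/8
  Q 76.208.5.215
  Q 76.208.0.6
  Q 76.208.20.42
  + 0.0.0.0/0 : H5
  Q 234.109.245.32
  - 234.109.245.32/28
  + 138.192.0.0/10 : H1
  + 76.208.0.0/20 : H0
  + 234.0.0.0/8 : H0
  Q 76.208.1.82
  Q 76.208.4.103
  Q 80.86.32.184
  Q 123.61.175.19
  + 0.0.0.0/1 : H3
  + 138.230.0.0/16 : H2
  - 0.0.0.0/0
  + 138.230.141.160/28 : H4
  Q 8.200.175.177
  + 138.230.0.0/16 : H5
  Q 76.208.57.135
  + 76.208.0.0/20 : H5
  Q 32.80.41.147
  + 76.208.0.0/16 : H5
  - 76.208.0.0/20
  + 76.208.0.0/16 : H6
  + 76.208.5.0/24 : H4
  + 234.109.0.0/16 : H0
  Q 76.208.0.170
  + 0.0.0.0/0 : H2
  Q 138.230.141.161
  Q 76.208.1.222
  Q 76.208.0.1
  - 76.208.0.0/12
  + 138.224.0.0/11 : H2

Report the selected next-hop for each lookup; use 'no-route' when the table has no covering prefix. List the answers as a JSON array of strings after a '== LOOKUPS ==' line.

Trace:
  + 76.208.0.0/12 (H0) depth=12
  + 76.208.5.214/31 (H6) depth=31
  + 138.0.0.0/8 (H4) depth=8
  + 234.109.245.32/28 (H2) depth=28
  del 138.0.0.0/8 (clear depth 8)
  lookup 76.208.5.215: bits 0100110011010000000001011101011 walk d0:-→d1:-→d2:-→d3:-→d4:-→d5:-→d6:-→d7:-→d8:-→d9:-→d10:-→d11:-→d12:H0→d13:-→d14:-→d15:-→d16:-→d17:-→d18:-→d19:-→d20:-→d21:-→d22:-→d23:-→d24:-→d25:-→d26:-→d27:-→d28:-→d29:-→d30:-→d31:H6 -> H6
  lookup 76.208.0.6: bits 010011001101000000000 walk d0:-→d1:-→d2:-→d3:-→d4:-→d5:-→d6:-→d7:-→d8:-→d9:-→d10:-→d11:-→d12:H0→d13:-→d14:-→d15:-→d16:-→d17:-→d18:-→d19:-→d20:-→d21:- -> H0
  lookup 76.208.20.42: bits 0100110011010000000 walk d0:-→d1:-→d2:-→d3:-→d4:-→d5:-→d6:-→d7:-→d8:-→d9:-→d10:-→d11:-→d12:H0→d13:-→d14:-→d15:-→d16:-→d17:-→d18:-→d19:- -> H0
  + 0.0.0.0/0 (H5) depth=0
  lookup 234.109.245.32: bits 1110101001101101111101010010 walk d0:H5→d1:-→d2:-→d3:-→d4:-→d5:-→d6:-→d7:-→d8:-→d9:-→d10:-→d11:-→d12:-→d13:-→d14:-→d15:-→d16:-→d17:-→d18:-→d19:-→d20:-→d21:-→d22:-→d23:-→d24:-→d25:-→d26:-→d27:-→d28:H2 -> H2
  del 234.109.245.32/28 (clear depth 28)
  + 138.192.0.0/10 (H1) depth=10
  + 76.208.0.0/20 (H0) depth=20
  + 234.0.0.0/8 (H0) depth=8
  lookup 76.208.1.82: bits 010011001101000000000 walk d0:H5→d1:-→d2:-→d3:-→d4:-→d5:-→d6:-→d7:-→d8:-→d9:-→d10:-→d11:-→d12:H0→d13:-→d14:-→d15:-→d16:-→d17:-→d18:-→d19:-→d20:H0→d21:- -> H0
  lookup 76.208.4.103: bits 01001100110100000000010 walk d0:H5→d1:-→d2:-→d3:-→d4:-→d5:-→d6:-→d7:-→d8:-→d9:-→d10:-→d11:-→d12:H0→d13:-→d14:-→d15:-→d16:-→d17:-→d18:-→d19:-→d20:H0→d21:-→d22:-→d23:- -> H0
  lookup 80.86.32.184: bits 010 walk d0:H5→d1:-→d2:-→d3:- -> H5
  lookup 123.61.175.19: bits 01 walk d0:H5→d1:-→d2:- -> H5
  + 0.0.0.0/1 (H3) depth=1
  + 138.230.0.0/16 (H2) depth=16
  del 0.0.0.0/0 (clear depth 0)
  + 138.230.141.160/28 (H4) depth=28
  lookup 8.200.175.177: bits 0 walk d0:-→d1:H3 -> H3
  + 138.230.0.0/16 (H5) depth=16
  lookup 76.208.57.135: bits 010011001101000000 walk d0:-→d1:H3→d2:-→d3:-→d4:-→d5:-→d6:-→d7:-→d8:-→d9:-→d10:-→d11:-→d12:H0→d13:-→d14:-→d15:-→d16:-→d17:-→d18:- -> H0
  + 76.208.0.0/20 (H5) depth=20
  lookup 32.80.41.147: bits 0 walk d0:-→d1:H3 -> H3
  + 76.208.0.0/16 (H5) depth=16
  del 76.208.0.0/20 (clear depth 20)
  + 76.208.0.0/16 (H6) depth=16
  + 76.208.5.0/24 (H4) depth=24
  + 234.109.0.0/16 (H0) depth=16
  lookup 76.208.0.170: bits 010011001101000000000 walk d0:-→d1:H3→d2:-→d3:-→d4:-→d5:-→d6:-→d7:-→d8:-→d9:-→d10:-→d11:-→d12:H0→d13:-→d14:-→d15:-→d16:H6→d17:-→d18:-→d19:-→d20:-→d21:- -> H6
  + 0.0.0.0/0 (H2) depth=0
  lookup 138.230.141.161: bits 1000101011100110100011011010 walk d0:H2→d1:-→d2:-→d3:-→d4:-→d5:-→d6:-→d7:-→d8:-→d9:-→d10:H1→d11:-→d12:-→d13:-→d14:-→d15:-→d16:H5→d17:-→d18:-→d19:-→d20:-→d21:-→d22:-→d23:-→d24:-→d25:-→d26:-→d27:-→d28:H4 -> H4
  lookup 76.208.1.222: bits 010011001101000000000 walk d0:H2→d1:H3→d2:-→d3:-→d4:-→d5:-→d6:-→d7:-→d8:-→d9:-→d10:-→d11:-→d12:H0→d13:-→d14:-→d15:-→d16:H6→d17:-→d18:-→d19:-→d20:-→d21:- -> H6
  lookup 76.208.0.1: bits 010011001101000000000 walk d0:H2→d1:H3→d2:-→d3:-→d4:-→d5:-→d6:-→d7:-→d8:-→d9:-→d10:-→d11:-→d12:H0→d13:-→d14:-→d15:-→d16:H6→d17:-→d18:-→d19:-→d20:-→d21:- -> H6
  del 76.208.0.0/12 (clear depth 12)
  + 138.224.0.0/11 (H2) depth=11

== LOOKUPS ==
["H6","H0","H0","H2","H0","H0","H5","H5","H3","H0","H3","H6","H4","H6","H6"]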